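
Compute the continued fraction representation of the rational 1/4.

Run the Euclidean algorithm on 1 and 4; the successive quotients are the partial quotients a_0, a_1, ... (each step inverts the fractional part left over by the previous one):
  1 = 0*4 + 1, so a_0 = 0.
  4 = 4*1 + 0, so a_1 = 4.
The remainder reaches 0 after 2 divisions, so the expansion has 2 partial quotients, read off in order.

[0; 4]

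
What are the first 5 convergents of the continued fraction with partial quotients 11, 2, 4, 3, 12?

11/1, 23/2, 103/9, 332/29, 4087/357

Using the convergent recurrence p_i = a_i*p_{i-1} + p_{i-2}, q_i = a_i*q_{i-1} + q_{i-2} with p_{-2}=0, p_{-1}=1, q_{-2}=1, q_{-1}=0:
  i=0: a_0=11, p_0 = 11*1 + 0 = 11, q_0 = 11*0 + 1 = 1.
  i=1: a_1=2, p_1 = 2*11 + 1 = 23, q_1 = 2*1 + 0 = 2.
  i=2: a_2=4, p_2 = 4*23 + 11 = 103, q_2 = 4*2 + 1 = 9.
  i=3: a_3=3, p_3 = 3*103 + 23 = 332, q_3 = 3*9 + 2 = 29.
  i=4: a_4=12, p_4 = 12*332 + 103 = 4087, q_4 = 12*29 + 9 = 357.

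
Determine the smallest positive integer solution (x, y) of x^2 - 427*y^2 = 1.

(x, y) = (62, 3)

First expand sqrt(427) as a continued fraction. With x_i = (sqrt(427) + m_i)/d_i and (m_0, d_0) = (0, 1): a_0 = floor(sqrt(427)) = 20, since 20^2 = 400 <= 427 < 441 = 21^2.
Iterate m_{i+1} = d_i*a_i - m_i, d_{i+1} = (427 - m_{i+1}^2)/d_i, a_{i+1} = floor((a_0 + m_{i+1})/d_{i+1}):
  m_1 = 1*20 - 0 = 20, d_1 = (427 - 20^2)/1 = 27/1 = 27, a_1 = floor((20 + 20)/27) = 1.
  m_2 = 27*1 - 20 = 7, d_2 = (427 - 7^2)/27 = 378/27 = 14, a_2 = floor((20 + 7)/14) = 1.
  m_3 = 14*1 - 7 = 7, d_3 = (427 - 7^2)/14 = 378/14 = 27, a_3 = floor((20 + 7)/27) = 1.
  m_4 = 27*1 - 7 = 20, d_4 = (427 - 20^2)/27 = 27/27 = 1, a_4 = floor((20 + 20)/1) = 40.
  m_5 = 1*40 - 20 = 20, d_5 = (427 - 20^2)/1 = 27/1 = 27: (m_5, d_5) = (m_1, d_1) = (20, 27), so from here the quotients repeat a_1, ..., a_4; the period length is 4.
So sqrt(427) = [20; (1, 1, 1, 40)] with period length k = 4.
k is even, so the fundamental solution of x^2 - 427y^2 = 1 is (p_{k-1}, q_{k-1}) = (p_3, q_3); compute convergents through index 3.
Convergents (p_i = a_i*p_{i-1} + p_{i-2}, q_i = a_i*q_{i-1} + q_{i-2} with p_{-2}=0, p_{-1}=1, q_{-2}=1, q_{-1}=0):
  i=0: a_0=20, p_0 = 20*1 + 0 = 20, q_0 = 20*0 + 1 = 1.
  i=1: a_1=1, p_1 = 1*20 + 1 = 21, q_1 = 1*1 + 0 = 1.
  i=2: a_2=1, p_2 = 1*21 + 20 = 41, q_2 = 1*1 + 1 = 2.
  i=3: a_3=1, p_3 = 1*41 + 21 = 62, q_3 = 1*2 + 1 = 3.
Check: 62^2 - 427*3^2 = 3844 - 3843 = 1, so (x, y) = (62, 3) solves the equation, and by the theorem it is the least positive solution.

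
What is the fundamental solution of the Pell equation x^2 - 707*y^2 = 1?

First expand sqrt(707) as a continued fraction. With x_i = (sqrt(707) + m_i)/d_i and (m_0, d_0) = (0, 1): a_0 = floor(sqrt(707)) = 26, since 26^2 = 676 <= 707 < 729 = 27^2.
Iterate m_{i+1} = d_i*a_i - m_i, d_{i+1} = (707 - m_{i+1}^2)/d_i, a_{i+1} = floor((a_0 + m_{i+1})/d_{i+1}):
  m_1 = 1*26 - 0 = 26, d_1 = (707 - 26^2)/1 = 31/1 = 31, a_1 = floor((26 + 26)/31) = 1.
  m_2 = 31*1 - 26 = 5, d_2 = (707 - 5^2)/31 = 682/31 = 22, a_2 = floor((26 + 5)/22) = 1.
  m_3 = 22*1 - 5 = 17, d_3 = (707 - 17^2)/22 = 418/22 = 19, a_3 = floor((26 + 17)/19) = 2.
  m_4 = 19*2 - 17 = 21, d_4 = (707 - 21^2)/19 = 266/19 = 14, a_4 = floor((26 + 21)/14) = 3.
  m_5 = 14*3 - 21 = 21, d_5 = (707 - 21^2)/14 = 266/14 = 19, a_5 = floor((26 + 21)/19) = 2.
  m_6 = 19*2 - 21 = 17, d_6 = (707 - 17^2)/19 = 418/19 = 22, a_6 = floor((26 + 17)/22) = 1.
  m_7 = 22*1 - 17 = 5, d_7 = (707 - 5^2)/22 = 682/22 = 31, a_7 = floor((26 + 5)/31) = 1.
  m_8 = 31*1 - 5 = 26, d_8 = (707 - 26^2)/31 = 31/31 = 1, a_8 = floor((26 + 26)/1) = 52.
  m_9 = 1*52 - 26 = 26, d_9 = (707 - 26^2)/1 = 31/1 = 31: (m_9, d_9) = (m_1, d_1) = (26, 31), so from here the quotients repeat a_1, ..., a_8; the period length is 8.
So sqrt(707) = [26; (1, 1, 2, 3, 2, 1, 1, 52)] with period length k = 8.
k is even, so the fundamental solution of x^2 - 707y^2 = 1 is (p_{k-1}, q_{k-1}) = (p_7, q_7); compute convergents through index 7.
Convergents (p_i = a_i*p_{i-1} + p_{i-2}, q_i = a_i*q_{i-1} + q_{i-2} with p_{-2}=0, p_{-1}=1, q_{-2}=1, q_{-1}=0):
  i=0: a_0=26, p_0 = 26*1 + 0 = 26, q_0 = 26*0 + 1 = 1.
  i=1: a_1=1, p_1 = 1*26 + 1 = 27, q_1 = 1*1 + 0 = 1.
  i=2: a_2=1, p_2 = 1*27 + 26 = 53, q_2 = 1*1 + 1 = 2.
  i=3: a_3=2, p_3 = 2*53 + 27 = 133, q_3 = 2*2 + 1 = 5.
  i=4: a_4=3, p_4 = 3*133 + 53 = 452, q_4 = 3*5 + 2 = 17.
  i=5: a_5=2, p_5 = 2*452 + 133 = 1037, q_5 = 2*17 + 5 = 39.
  i=6: a_6=1, p_6 = 1*1037 + 452 = 1489, q_6 = 1*39 + 17 = 56.
  i=7: a_7=1, p_7 = 1*1489 + 1037 = 2526, q_7 = 1*56 + 39 = 95.
Check: 2526^2 - 707*95^2 = 6380676 - 6380675 = 1, so (x, y) = (2526, 95) solves the equation, and by the theorem it is the least positive solution.

(x, y) = (2526, 95)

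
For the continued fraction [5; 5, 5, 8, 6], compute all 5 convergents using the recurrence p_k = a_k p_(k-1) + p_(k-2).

5/1, 26/5, 135/26, 1106/213, 6771/1304

Using the convergent recurrence p_i = a_i*p_{i-1} + p_{i-2}, q_i = a_i*q_{i-1} + q_{i-2} with p_{-2}=0, p_{-1}=1, q_{-2}=1, q_{-1}=0:
  i=0: a_0=5, p_0 = 5*1 + 0 = 5, q_0 = 5*0 + 1 = 1.
  i=1: a_1=5, p_1 = 5*5 + 1 = 26, q_1 = 5*1 + 0 = 5.
  i=2: a_2=5, p_2 = 5*26 + 5 = 135, q_2 = 5*5 + 1 = 26.
  i=3: a_3=8, p_3 = 8*135 + 26 = 1106, q_3 = 8*26 + 5 = 213.
  i=4: a_4=6, p_4 = 6*1106 + 135 = 6771, q_4 = 6*213 + 26 = 1304.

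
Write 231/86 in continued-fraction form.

Run the Euclidean algorithm on 231 and 86; the successive quotients are the partial quotients a_0, a_1, ... (each step inverts the fractional part left over by the previous one):
  231 = 2*86 + 59, so a_0 = 2.
  86 = 1*59 + 27, so a_1 = 1.
  59 = 2*27 + 5, so a_2 = 2.
  27 = 5*5 + 2, so a_3 = 5.
  5 = 2*2 + 1, so a_4 = 2.
  2 = 2*1 + 0, so a_5 = 2.
The remainder reaches 0 after 6 divisions, so the expansion has 6 partial quotients, read off in order.

[2; 1, 2, 5, 2, 2]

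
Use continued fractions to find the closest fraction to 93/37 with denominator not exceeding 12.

Expand x = 93/37 as a continued fraction with the Euclidean algorithm:
  93 = 2*37 + 19, so a_0 = 2.
  37 = 1*19 + 18, so a_1 = 1.
  19 = 1*18 + 1, so a_2 = 1.
  18 = 18*1 + 0, so a_3 = 18.
so x = [2; 1, 1, 18].
Convergents (p_i = a_i*p_{i-1} + p_{i-2}, q_i = a_i*q_{i-1} + q_{i-2} with p_{-2}=0, p_{-1}=1, q_{-2}=1, q_{-1}=0), until the denominator exceeds 12:
  i=0: a_0=2, p_0 = 2*1 + 0 = 2, q_0 = 2*0 + 1 = 1.
  i=1: a_1=1, p_1 = 1*2 + 1 = 3, q_1 = 1*1 + 0 = 1.
  i=2: a_2=1, p_2 = 1*3 + 2 = 5, q_2 = 1*1 + 1 = 2.
  i=3: a_3=18, p_3 = 18*5 + 3 = 93, q_3 = 18*2 + 1 = 37.
q_3 = 37 > 12, so the last convergent with denominator <= 12 is p_2/q_2 = 5/2.
The closest fraction with denominator <= 12 is either p_2/q_2 or the intermediate fraction (k*p_2 + p_1)/(k*q_2 + q_1) with the largest k >= 1 whose denominator stays <= 12; these approach x as k grows, and every other convergent or intermediate fraction in range is farther away.
Largest k: floor((12 - q_1)/q_2) = floor((12 - 1)/2) = 5.
That gives (5*5 + 3)/(5*2 + 1) = 28/11.
Compare the errors: |x - 5/2| = |93*2 - 5*37|/(37*2) = 1/74, and |x - 28/11| = |93*11 - 28*37|/(37*11) = 13/407.
Cross-multiplying, 1*407 = 407 < 962 = 13*74, so 1/74 is smaller: the convergent 5/2 is closer to x than 28/11.

5/2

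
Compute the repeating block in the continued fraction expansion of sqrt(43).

[6; (1, 1, 3, 1, 5, 1, 3, 1, 1, 12)]

Write x_i = (sqrt(43) + m_i)/d_i with (m_0, d_0) = (0, 1). a_0 = floor(sqrt(43)) = 6, since 6^2 = 36 <= 43 < 49 = 7^2.
Iterate m_{i+1} = d_i*a_i - m_i, d_{i+1} = (43 - m_{i+1}^2)/d_i, a_{i+1} = floor((a_0 + m_{i+1})/d_{i+1}):
  m_1 = 1*6 - 0 = 6, d_1 = (43 - 6^2)/1 = 7/1 = 7, a_1 = floor((6 + 6)/7) = 1.
  m_2 = 7*1 - 6 = 1, d_2 = (43 - 1^2)/7 = 42/7 = 6, a_2 = floor((6 + 1)/6) = 1.
  m_3 = 6*1 - 1 = 5, d_3 = (43 - 5^2)/6 = 18/6 = 3, a_3 = floor((6 + 5)/3) = 3.
  m_4 = 3*3 - 5 = 4, d_4 = (43 - 4^2)/3 = 27/3 = 9, a_4 = floor((6 + 4)/9) = 1.
  m_5 = 9*1 - 4 = 5, d_5 = (43 - 5^2)/9 = 18/9 = 2, a_5 = floor((6 + 5)/2) = 5.
  m_6 = 2*5 - 5 = 5, d_6 = (43 - 5^2)/2 = 18/2 = 9, a_6 = floor((6 + 5)/9) = 1.
  m_7 = 9*1 - 5 = 4, d_7 = (43 - 4^2)/9 = 27/9 = 3, a_7 = floor((6 + 4)/3) = 3.
  m_8 = 3*3 - 4 = 5, d_8 = (43 - 5^2)/3 = 18/3 = 6, a_8 = floor((6 + 5)/6) = 1.
  m_9 = 6*1 - 5 = 1, d_9 = (43 - 1^2)/6 = 42/6 = 7, a_9 = floor((6 + 1)/7) = 1.
  m_10 = 7*1 - 1 = 6, d_10 = (43 - 6^2)/7 = 7/7 = 1, a_10 = floor((6 + 6)/1) = 12.
  m_11 = 1*12 - 6 = 6, d_11 = (43 - 6^2)/1 = 7/1 = 7: (m_11, d_11) = (m_1, d_1) = (6, 7), so from here the quotients repeat a_1, ..., a_10; the period length is 10.
Hence the expansion of sqrt(43) is a_0 = 6 followed by the repeating block 1, 1, 3, 1, 5, 1, 3, 1, 1, 12 (period 10).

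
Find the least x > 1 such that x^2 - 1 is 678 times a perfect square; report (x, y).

First expand sqrt(678) as a continued fraction. With x_i = (sqrt(678) + m_i)/d_i and (m_0, d_0) = (0, 1): a_0 = floor(sqrt(678)) = 26, since 26^2 = 676 <= 678 < 729 = 27^2.
Iterate m_{i+1} = d_i*a_i - m_i, d_{i+1} = (678 - m_{i+1}^2)/d_i, a_{i+1} = floor((a_0 + m_{i+1})/d_{i+1}):
  m_1 = 1*26 - 0 = 26, d_1 = (678 - 26^2)/1 = 2/1 = 2, a_1 = floor((26 + 26)/2) = 26.
  m_2 = 2*26 - 26 = 26, d_2 = (678 - 26^2)/2 = 2/2 = 1, a_2 = floor((26 + 26)/1) = 52.
  m_3 = 1*52 - 26 = 26, d_3 = (678 - 26^2)/1 = 2/1 = 2: (m_3, d_3) = (m_1, d_1) = (26, 2), so from here the quotients repeat a_1, a_2; the period length is 2.
So sqrt(678) = [26; (26, 52)] with period length k = 2.
k is even, so the fundamental solution of x^2 - 678y^2 = 1 is (p_{k-1}, q_{k-1}) = (p_1, q_1); compute convergents through index 1.
Convergents (p_i = a_i*p_{i-1} + p_{i-2}, q_i = a_i*q_{i-1} + q_{i-2} with p_{-2}=0, p_{-1}=1, q_{-2}=1, q_{-1}=0):
  i=0: a_0=26, p_0 = 26*1 + 0 = 26, q_0 = 26*0 + 1 = 1.
  i=1: a_1=26, p_1 = 26*26 + 1 = 677, q_1 = 26*1 + 0 = 26.
Check: 677^2 - 678*26^2 = 458329 - 458328 = 1, so (x, y) = (677, 26) solves the equation, and by the theorem it is the least positive solution.

(x, y) = (677, 26)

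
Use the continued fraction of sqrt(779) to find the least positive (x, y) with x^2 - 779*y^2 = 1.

First expand sqrt(779) as a continued fraction. With x_i = (sqrt(779) + m_i)/d_i and (m_0, d_0) = (0, 1): a_0 = floor(sqrt(779)) = 27, since 27^2 = 729 <= 779 < 784 = 28^2.
Iterate m_{i+1} = d_i*a_i - m_i, d_{i+1} = (779 - m_{i+1}^2)/d_i, a_{i+1} = floor((a_0 + m_{i+1})/d_{i+1}):
  m_1 = 1*27 - 0 = 27, d_1 = (779 - 27^2)/1 = 50/1 = 50, a_1 = floor((27 + 27)/50) = 1.
  m_2 = 50*1 - 27 = 23, d_2 = (779 - 23^2)/50 = 250/50 = 5, a_2 = floor((27 + 23)/5) = 10.
  m_3 = 5*10 - 23 = 27, d_3 = (779 - 27^2)/5 = 50/5 = 10, a_3 = floor((27 + 27)/10) = 5.
  m_4 = 10*5 - 27 = 23, d_4 = (779 - 23^2)/10 = 250/10 = 25, a_4 = floor((27 + 23)/25) = 2.
  m_5 = 25*2 - 23 = 27, d_5 = (779 - 27^2)/25 = 50/25 = 2, a_5 = floor((27 + 27)/2) = 27.
  m_6 = 2*27 - 27 = 27, d_6 = (779 - 27^2)/2 = 50/2 = 25, a_6 = floor((27 + 27)/25) = 2.
  m_7 = 25*2 - 27 = 23, d_7 = (779 - 23^2)/25 = 250/25 = 10, a_7 = floor((27 + 23)/10) = 5.
  m_8 = 10*5 - 23 = 27, d_8 = (779 - 27^2)/10 = 50/10 = 5, a_8 = floor((27 + 27)/5) = 10.
  m_9 = 5*10 - 27 = 23, d_9 = (779 - 23^2)/5 = 250/5 = 50, a_9 = floor((27 + 23)/50) = 1.
  m_10 = 50*1 - 23 = 27, d_10 = (779 - 27^2)/50 = 50/50 = 1, a_10 = floor((27 + 27)/1) = 54.
  m_11 = 1*54 - 27 = 27, d_11 = (779 - 27^2)/1 = 50/1 = 50: (m_11, d_11) = (m_1, d_1) = (27, 50), so from here the quotients repeat a_1, ..., a_10; the period length is 10.
So sqrt(779) = [27; (1, 10, 5, 2, 27, 2, 5, 10, 1, 54)] with period length k = 10.
k is even, so the fundamental solution of x^2 - 779y^2 = 1 is (p_{k-1}, q_{k-1}) = (p_9, q_9); compute convergents through index 9.
Convergents (p_i = a_i*p_{i-1} + p_{i-2}, q_i = a_i*q_{i-1} + q_{i-2} with p_{-2}=0, p_{-1}=1, q_{-2}=1, q_{-1}=0):
  i=0: a_0=27, p_0 = 27*1 + 0 = 27, q_0 = 27*0 + 1 = 1.
  i=1: a_1=1, p_1 = 1*27 + 1 = 28, q_1 = 1*1 + 0 = 1.
  i=2: a_2=10, p_2 = 10*28 + 27 = 307, q_2 = 10*1 + 1 = 11.
  i=3: a_3=5, p_3 = 5*307 + 28 = 1563, q_3 = 5*11 + 1 = 56.
  i=4: a_4=2, p_4 = 2*1563 + 307 = 3433, q_4 = 2*56 + 11 = 123.
  i=5: a_5=27, p_5 = 27*3433 + 1563 = 94254, q_5 = 27*123 + 56 = 3377.
  i=6: a_6=2, p_6 = 2*94254 + 3433 = 191941, q_6 = 2*3377 + 123 = 6877.
  i=7: a_7=5, p_7 = 5*191941 + 94254 = 1053959, q_7 = 5*6877 + 3377 = 37762.
  i=8: a_8=10, p_8 = 10*1053959 + 191941 = 10731531, q_8 = 10*37762 + 6877 = 384497.
  i=9: a_9=1, p_9 = 1*10731531 + 1053959 = 11785490, q_9 = 1*384497 + 37762 = 422259.
Check: 11785490^2 - 779*422259^2 = 138897774540100 - 138897774540099 = 1, so (x, y) = (11785490, 422259) solves the equation, and by the theorem it is the least positive solution.

(x, y) = (11785490, 422259)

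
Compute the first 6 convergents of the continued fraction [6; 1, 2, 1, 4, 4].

Using the convergent recurrence p_i = a_i*p_{i-1} + p_{i-2}, q_i = a_i*q_{i-1} + q_{i-2} with p_{-2}=0, p_{-1}=1, q_{-2}=1, q_{-1}=0:
  i=0: a_0=6, p_0 = 6*1 + 0 = 6, q_0 = 6*0 + 1 = 1.
  i=1: a_1=1, p_1 = 1*6 + 1 = 7, q_1 = 1*1 + 0 = 1.
  i=2: a_2=2, p_2 = 2*7 + 6 = 20, q_2 = 2*1 + 1 = 3.
  i=3: a_3=1, p_3 = 1*20 + 7 = 27, q_3 = 1*3 + 1 = 4.
  i=4: a_4=4, p_4 = 4*27 + 20 = 128, q_4 = 4*4 + 3 = 19.
  i=5: a_5=4, p_5 = 4*128 + 27 = 539, q_5 = 4*19 + 4 = 80.

6/1, 7/1, 20/3, 27/4, 128/19, 539/80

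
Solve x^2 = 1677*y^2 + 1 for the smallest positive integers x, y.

(x, y) = (34399, 840)

First expand sqrt(1677) as a continued fraction. With x_i = (sqrt(1677) + m_i)/d_i and (m_0, d_0) = (0, 1): a_0 = floor(sqrt(1677)) = 40, since 40^2 = 1600 <= 1677 < 1681 = 41^2.
Iterate m_{i+1} = d_i*a_i - m_i, d_{i+1} = (1677 - m_{i+1}^2)/d_i, a_{i+1} = floor((a_0 + m_{i+1})/d_{i+1}):
  m_1 = 1*40 - 0 = 40, d_1 = (1677 - 40^2)/1 = 77/1 = 77, a_1 = floor((40 + 40)/77) = 1.
  m_2 = 77*1 - 40 = 37, d_2 = (1677 - 37^2)/77 = 308/77 = 4, a_2 = floor((40 + 37)/4) = 19.
  m_3 = 4*19 - 37 = 39, d_3 = (1677 - 39^2)/4 = 156/4 = 39, a_3 = floor((40 + 39)/39) = 2.
  m_4 = 39*2 - 39 = 39, d_4 = (1677 - 39^2)/39 = 156/39 = 4, a_4 = floor((40 + 39)/4) = 19.
  m_5 = 4*19 - 39 = 37, d_5 = (1677 - 37^2)/4 = 308/4 = 77, a_5 = floor((40 + 37)/77) = 1.
  m_6 = 77*1 - 37 = 40, d_6 = (1677 - 40^2)/77 = 77/77 = 1, a_6 = floor((40 + 40)/1) = 80.
  m_7 = 1*80 - 40 = 40, d_7 = (1677 - 40^2)/1 = 77/1 = 77: (m_7, d_7) = (m_1, d_1) = (40, 77), so from here the quotients repeat a_1, ..., a_6; the period length is 6.
So sqrt(1677) = [40; (1, 19, 2, 19, 1, 80)] with period length k = 6.
k is even, so the fundamental solution of x^2 - 1677y^2 = 1 is (p_{k-1}, q_{k-1}) = (p_5, q_5); compute convergents through index 5.
Convergents (p_i = a_i*p_{i-1} + p_{i-2}, q_i = a_i*q_{i-1} + q_{i-2} with p_{-2}=0, p_{-1}=1, q_{-2}=1, q_{-1}=0):
  i=0: a_0=40, p_0 = 40*1 + 0 = 40, q_0 = 40*0 + 1 = 1.
  i=1: a_1=1, p_1 = 1*40 + 1 = 41, q_1 = 1*1 + 0 = 1.
  i=2: a_2=19, p_2 = 19*41 + 40 = 819, q_2 = 19*1 + 1 = 20.
  i=3: a_3=2, p_3 = 2*819 + 41 = 1679, q_3 = 2*20 + 1 = 41.
  i=4: a_4=19, p_4 = 19*1679 + 819 = 32720, q_4 = 19*41 + 20 = 799.
  i=5: a_5=1, p_5 = 1*32720 + 1679 = 34399, q_5 = 1*799 + 41 = 840.
Check: 34399^2 - 1677*840^2 = 1183291201 - 1183291200 = 1, so (x, y) = (34399, 840) solves the equation, and by the theorem it is the least positive solution.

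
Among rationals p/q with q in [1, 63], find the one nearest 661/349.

Expand x = 661/349 as a continued fraction with the Euclidean algorithm:
  661 = 1*349 + 312, so a_0 = 1.
  349 = 1*312 + 37, so a_1 = 1.
  312 = 8*37 + 16, so a_2 = 8.
  37 = 2*16 + 5, so a_3 = 2.
  16 = 3*5 + 1, so a_4 = 3.
  5 = 5*1 + 0, so a_5 = 5.
so x = [1; 1, 8, 2, 3, 5].
Convergents (p_i = a_i*p_{i-1} + p_{i-2}, q_i = a_i*q_{i-1} + q_{i-2} with p_{-2}=0, p_{-1}=1, q_{-2}=1, q_{-1}=0), until the denominator exceeds 63:
  i=0: a_0=1, p_0 = 1*1 + 0 = 1, q_0 = 1*0 + 1 = 1.
  i=1: a_1=1, p_1 = 1*1 + 1 = 2, q_1 = 1*1 + 0 = 1.
  i=2: a_2=8, p_2 = 8*2 + 1 = 17, q_2 = 8*1 + 1 = 9.
  i=3: a_3=2, p_3 = 2*17 + 2 = 36, q_3 = 2*9 + 1 = 19.
  i=4: a_4=3, p_4 = 3*36 + 17 = 125, q_4 = 3*19 + 9 = 66.
q_4 = 66 > 63, so the last convergent with denominator <= 63 is p_3/q_3 = 36/19.
The closest fraction with denominator <= 63 is either p_3/q_3 or the intermediate fraction (k*p_3 + p_2)/(k*q_3 + q_2) with the largest k >= 1 whose denominator stays <= 63; these approach x as k grows, and every other convergent or intermediate fraction in range is farther away.
Largest k: floor((63 - q_2)/q_3) = floor((63 - 9)/19) = 2.
That gives (2*36 + 17)/(2*19 + 9) = 89/47.
Compare the errors: |x - 36/19| = |661*19 - 36*349|/(349*19) = 5/6631, and |x - 89/47| = |661*47 - 89*349|/(349*47) = 6/16403.
Cross-multiplying, 6*6631 = 39786 < 82015 = 5*16403, so 6/16403 is smaller: the intermediate fraction 89/47 is closer to x than 36/19.

89/47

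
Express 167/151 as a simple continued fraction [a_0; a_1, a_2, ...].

Run the Euclidean algorithm on 167 and 151; the successive quotients are the partial quotients a_0, a_1, ... (each step inverts the fractional part left over by the previous one):
  167 = 1*151 + 16, so a_0 = 1.
  151 = 9*16 + 7, so a_1 = 9.
  16 = 2*7 + 2, so a_2 = 2.
  7 = 3*2 + 1, so a_3 = 3.
  2 = 2*1 + 0, so a_4 = 2.
The remainder reaches 0 after 5 divisions, so the expansion has 5 partial quotients, read off in order.

[1; 9, 2, 3, 2]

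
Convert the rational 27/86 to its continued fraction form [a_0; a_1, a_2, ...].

Run the Euclidean algorithm on 27 and 86; the successive quotients are the partial quotients a_0, a_1, ... (each step inverts the fractional part left over by the previous one):
  27 = 0*86 + 27, so a_0 = 0.
  86 = 3*27 + 5, so a_1 = 3.
  27 = 5*5 + 2, so a_2 = 5.
  5 = 2*2 + 1, so a_3 = 2.
  2 = 2*1 + 0, so a_4 = 2.
The remainder reaches 0 after 5 divisions, so the expansion has 5 partial quotients, read off in order.

[0; 3, 5, 2, 2]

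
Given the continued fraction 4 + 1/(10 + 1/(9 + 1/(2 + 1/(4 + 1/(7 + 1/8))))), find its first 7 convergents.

4/1, 41/10, 373/91, 787/192, 3521/859, 25434/6205, 206993/50499

Using the convergent recurrence p_i = a_i*p_{i-1} + p_{i-2}, q_i = a_i*q_{i-1} + q_{i-2} with p_{-2}=0, p_{-1}=1, q_{-2}=1, q_{-1}=0:
  i=0: a_0=4, p_0 = 4*1 + 0 = 4, q_0 = 4*0 + 1 = 1.
  i=1: a_1=10, p_1 = 10*4 + 1 = 41, q_1 = 10*1 + 0 = 10.
  i=2: a_2=9, p_2 = 9*41 + 4 = 373, q_2 = 9*10 + 1 = 91.
  i=3: a_3=2, p_3 = 2*373 + 41 = 787, q_3 = 2*91 + 10 = 192.
  i=4: a_4=4, p_4 = 4*787 + 373 = 3521, q_4 = 4*192 + 91 = 859.
  i=5: a_5=7, p_5 = 7*3521 + 787 = 25434, q_5 = 7*859 + 192 = 6205.
  i=6: a_6=8, p_6 = 8*25434 + 3521 = 206993, q_6 = 8*6205 + 859 = 50499.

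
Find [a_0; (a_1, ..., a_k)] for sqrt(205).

[14; (3, 6, 1, 4, 1, 6, 3, 28)]

Write x_i = (sqrt(205) + m_i)/d_i with (m_0, d_0) = (0, 1). a_0 = floor(sqrt(205)) = 14, since 14^2 = 196 <= 205 < 225 = 15^2.
Iterate m_{i+1} = d_i*a_i - m_i, d_{i+1} = (205 - m_{i+1}^2)/d_i, a_{i+1} = floor((a_0 + m_{i+1})/d_{i+1}):
  m_1 = 1*14 - 0 = 14, d_1 = (205 - 14^2)/1 = 9/1 = 9, a_1 = floor((14 + 14)/9) = 3.
  m_2 = 9*3 - 14 = 13, d_2 = (205 - 13^2)/9 = 36/9 = 4, a_2 = floor((14 + 13)/4) = 6.
  m_3 = 4*6 - 13 = 11, d_3 = (205 - 11^2)/4 = 84/4 = 21, a_3 = floor((14 + 11)/21) = 1.
  m_4 = 21*1 - 11 = 10, d_4 = (205 - 10^2)/21 = 105/21 = 5, a_4 = floor((14 + 10)/5) = 4.
  m_5 = 5*4 - 10 = 10, d_5 = (205 - 10^2)/5 = 105/5 = 21, a_5 = floor((14 + 10)/21) = 1.
  m_6 = 21*1 - 10 = 11, d_6 = (205 - 11^2)/21 = 84/21 = 4, a_6 = floor((14 + 11)/4) = 6.
  m_7 = 4*6 - 11 = 13, d_7 = (205 - 13^2)/4 = 36/4 = 9, a_7 = floor((14 + 13)/9) = 3.
  m_8 = 9*3 - 13 = 14, d_8 = (205 - 14^2)/9 = 9/9 = 1, a_8 = floor((14 + 14)/1) = 28.
  m_9 = 1*28 - 14 = 14, d_9 = (205 - 14^2)/1 = 9/1 = 9: (m_9, d_9) = (m_1, d_1) = (14, 9), so from here the quotients repeat a_1, ..., a_8; the period length is 8.
Hence the expansion of sqrt(205) is a_0 = 14 followed by the repeating block 3, 6, 1, 4, 1, 6, 3, 28 (period 8).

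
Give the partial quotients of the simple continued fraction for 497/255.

[1; 1, 18, 1, 1, 1, 1, 2]

Run the Euclidean algorithm on 497 and 255; the successive quotients are the partial quotients a_0, a_1, ... (each step inverts the fractional part left over by the previous one):
  497 = 1*255 + 242, so a_0 = 1.
  255 = 1*242 + 13, so a_1 = 1.
  242 = 18*13 + 8, so a_2 = 18.
  13 = 1*8 + 5, so a_3 = 1.
  8 = 1*5 + 3, so a_4 = 1.
  5 = 1*3 + 2, so a_5 = 1.
  3 = 1*2 + 1, so a_6 = 1.
  2 = 2*1 + 0, so a_7 = 2.
The remainder reaches 0 after 8 divisions, so the expansion has 8 partial quotients, read off in order.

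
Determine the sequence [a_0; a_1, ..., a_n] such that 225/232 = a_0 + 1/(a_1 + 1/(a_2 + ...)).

[0; 1, 32, 7]

Run the Euclidean algorithm on 225 and 232; the successive quotients are the partial quotients a_0, a_1, ... (each step inverts the fractional part left over by the previous one):
  225 = 0*232 + 225, so a_0 = 0.
  232 = 1*225 + 7, so a_1 = 1.
  225 = 32*7 + 1, so a_2 = 32.
  7 = 7*1 + 0, so a_3 = 7.
The remainder reaches 0 after 4 divisions, so the expansion has 4 partial quotients, read off in order.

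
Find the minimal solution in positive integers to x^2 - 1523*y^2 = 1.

(x, y) = (1522, 39)

First expand sqrt(1523) as a continued fraction. With x_i = (sqrt(1523) + m_i)/d_i and (m_0, d_0) = (0, 1): a_0 = floor(sqrt(1523)) = 39, since 39^2 = 1521 <= 1523 < 1600 = 40^2.
Iterate m_{i+1} = d_i*a_i - m_i, d_{i+1} = (1523 - m_{i+1}^2)/d_i, a_{i+1} = floor((a_0 + m_{i+1})/d_{i+1}):
  m_1 = 1*39 - 0 = 39, d_1 = (1523 - 39^2)/1 = 2/1 = 2, a_1 = floor((39 + 39)/2) = 39.
  m_2 = 2*39 - 39 = 39, d_2 = (1523 - 39^2)/2 = 2/2 = 1, a_2 = floor((39 + 39)/1) = 78.
  m_3 = 1*78 - 39 = 39, d_3 = (1523 - 39^2)/1 = 2/1 = 2: (m_3, d_3) = (m_1, d_1) = (39, 2), so from here the quotients repeat a_1, a_2; the period length is 2.
So sqrt(1523) = [39; (39, 78)] with period length k = 2.
k is even, so the fundamental solution of x^2 - 1523y^2 = 1 is (p_{k-1}, q_{k-1}) = (p_1, q_1); compute convergents through index 1.
Convergents (p_i = a_i*p_{i-1} + p_{i-2}, q_i = a_i*q_{i-1} + q_{i-2} with p_{-2}=0, p_{-1}=1, q_{-2}=1, q_{-1}=0):
  i=0: a_0=39, p_0 = 39*1 + 0 = 39, q_0 = 39*0 + 1 = 1.
  i=1: a_1=39, p_1 = 39*39 + 1 = 1522, q_1 = 39*1 + 0 = 39.
Check: 1522^2 - 1523*39^2 = 2316484 - 2316483 = 1, so (x, y) = (1522, 39) solves the equation, and by the theorem it is the least positive solution.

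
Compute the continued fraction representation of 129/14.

[9; 4, 1, 2]

Run the Euclidean algorithm on 129 and 14; the successive quotients are the partial quotients a_0, a_1, ... (each step inverts the fractional part left over by the previous one):
  129 = 9*14 + 3, so a_0 = 9.
  14 = 4*3 + 2, so a_1 = 4.
  3 = 1*2 + 1, so a_2 = 1.
  2 = 2*1 + 0, so a_3 = 2.
The remainder reaches 0 after 4 divisions, so the expansion has 4 partial quotients, read off in order.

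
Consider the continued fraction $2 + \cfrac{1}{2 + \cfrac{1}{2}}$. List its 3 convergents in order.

2/1, 5/2, 12/5

Using the convergent recurrence p_i = a_i*p_{i-1} + p_{i-2}, q_i = a_i*q_{i-1} + q_{i-2} with p_{-2}=0, p_{-1}=1, q_{-2}=1, q_{-1}=0:
  i=0: a_0=2, p_0 = 2*1 + 0 = 2, q_0 = 2*0 + 1 = 1.
  i=1: a_1=2, p_1 = 2*2 + 1 = 5, q_1 = 2*1 + 0 = 2.
  i=2: a_2=2, p_2 = 2*5 + 2 = 12, q_2 = 2*2 + 1 = 5.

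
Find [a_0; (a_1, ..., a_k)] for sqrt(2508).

[50; (12, 1, 1, 24, 1, 1, 12, 100)]

Write x_i = (sqrt(2508) + m_i)/d_i with (m_0, d_0) = (0, 1). a_0 = floor(sqrt(2508)) = 50, since 50^2 = 2500 <= 2508 < 2601 = 51^2.
Iterate m_{i+1} = d_i*a_i - m_i, d_{i+1} = (2508 - m_{i+1}^2)/d_i, a_{i+1} = floor((a_0 + m_{i+1})/d_{i+1}):
  m_1 = 1*50 - 0 = 50, d_1 = (2508 - 50^2)/1 = 8/1 = 8, a_1 = floor((50 + 50)/8) = 12.
  m_2 = 8*12 - 50 = 46, d_2 = (2508 - 46^2)/8 = 392/8 = 49, a_2 = floor((50 + 46)/49) = 1.
  m_3 = 49*1 - 46 = 3, d_3 = (2508 - 3^2)/49 = 2499/49 = 51, a_3 = floor((50 + 3)/51) = 1.
  m_4 = 51*1 - 3 = 48, d_4 = (2508 - 48^2)/51 = 204/51 = 4, a_4 = floor((50 + 48)/4) = 24.
  m_5 = 4*24 - 48 = 48, d_5 = (2508 - 48^2)/4 = 204/4 = 51, a_5 = floor((50 + 48)/51) = 1.
  m_6 = 51*1 - 48 = 3, d_6 = (2508 - 3^2)/51 = 2499/51 = 49, a_6 = floor((50 + 3)/49) = 1.
  m_7 = 49*1 - 3 = 46, d_7 = (2508 - 46^2)/49 = 392/49 = 8, a_7 = floor((50 + 46)/8) = 12.
  m_8 = 8*12 - 46 = 50, d_8 = (2508 - 50^2)/8 = 8/8 = 1, a_8 = floor((50 + 50)/1) = 100.
  m_9 = 1*100 - 50 = 50, d_9 = (2508 - 50^2)/1 = 8/1 = 8: (m_9, d_9) = (m_1, d_1) = (50, 8), so from here the quotients repeat a_1, ..., a_8; the period length is 8.
Hence the expansion of sqrt(2508) is a_0 = 50 followed by the repeating block 12, 1, 1, 24, 1, 1, 12, 100 (period 8).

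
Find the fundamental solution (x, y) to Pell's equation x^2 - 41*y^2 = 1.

(x, y) = (2049, 320)

First expand sqrt(41) as a continued fraction. With x_i = (sqrt(41) + m_i)/d_i and (m_0, d_0) = (0, 1): a_0 = floor(sqrt(41)) = 6, since 6^2 = 36 <= 41 < 49 = 7^2.
Iterate m_{i+1} = d_i*a_i - m_i, d_{i+1} = (41 - m_{i+1}^2)/d_i, a_{i+1} = floor((a_0 + m_{i+1})/d_{i+1}):
  m_1 = 1*6 - 0 = 6, d_1 = (41 - 6^2)/1 = 5/1 = 5, a_1 = floor((6 + 6)/5) = 2.
  m_2 = 5*2 - 6 = 4, d_2 = (41 - 4^2)/5 = 25/5 = 5, a_2 = floor((6 + 4)/5) = 2.
  m_3 = 5*2 - 4 = 6, d_3 = (41 - 6^2)/5 = 5/5 = 1, a_3 = floor((6 + 6)/1) = 12.
  m_4 = 1*12 - 6 = 6, d_4 = (41 - 6^2)/1 = 5/1 = 5: (m_4, d_4) = (m_1, d_1) = (6, 5), so from here the quotients repeat a_1, ..., a_3; the period length is 3.
So sqrt(41) = [6; (2, 2, 12)] with period length k = 3.
k is odd, so (p_{k-1}, q_{k-1}) only solves x^2 - 41y^2 = -1 and the fundamental solution of x^2 - 41y^2 = 1 is (p_{2k-1}, q_{2k-1}) = (p_5, q_5); compute convergents through index 5, running through the period twice.
Convergents (p_i = a_i*p_{i-1} + p_{i-2}, q_i = a_i*q_{i-1} + q_{i-2} with p_{-2}=0, p_{-1}=1, q_{-2}=1, q_{-1}=0):
  i=0: a_0=6, p_0 = 6*1 + 0 = 6, q_0 = 6*0 + 1 = 1.
  i=1: a_1=2, p_1 = 2*6 + 1 = 13, q_1 = 2*1 + 0 = 2.
  i=2: a_2=2, p_2 = 2*13 + 6 = 32, q_2 = 2*2 + 1 = 5.
  i=3: a_3=12, p_3 = 12*32 + 13 = 397, q_3 = 12*5 + 2 = 62.
  i=4: a_4=2, p_4 = 2*397 + 32 = 826, q_4 = 2*62 + 5 = 129.
  i=5: a_5=2, p_5 = 2*826 + 397 = 2049, q_5 = 2*129 + 62 = 320.
Indeed p_2^2 - 41*q_2^2 = 1024 - 1025 = -1, not +1.
Check: 2049^2 - 41*320^2 = 4198401 - 4198400 = 1, so (x, y) = (2049, 320) solves the equation, and by the theorem it is the least positive solution.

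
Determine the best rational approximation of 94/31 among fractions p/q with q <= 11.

Expand x = 94/31 as a continued fraction with the Euclidean algorithm:
  94 = 3*31 + 1, so a_0 = 3.
  31 = 31*1 + 0, so a_1 = 31.
so x = [3; 31].
Convergents (p_i = a_i*p_{i-1} + p_{i-2}, q_i = a_i*q_{i-1} + q_{i-2} with p_{-2}=0, p_{-1}=1, q_{-2}=1, q_{-1}=0), until the denominator exceeds 11:
  i=0: a_0=3, p_0 = 3*1 + 0 = 3, q_0 = 3*0 + 1 = 1.
  i=1: a_1=31, p_1 = 31*3 + 1 = 94, q_1 = 31*1 + 0 = 31.
q_1 = 31 > 11, so the last convergent with denominator <= 11 is p_0/q_0 = 3/1.
The closest fraction with denominator <= 11 is either p_0/q_0 or the intermediate fraction (k*p_0 + p_{-1})/(k*q_0 + q_{-1}) with the largest k >= 1 whose denominator stays <= 11; these approach x as k grows, and every other convergent or intermediate fraction in range is farther away.
Largest k: floor((11 - q_{-1})/q_0) = floor((11 - 0)/1) = 11 (using the seeds p_{-1} = 1, q_{-1} = 0).
That gives (11*3 + 1)/(11*1 + 0) = 34/11.
Compare the errors: |x - 3/1| = |94*1 - 3*31|/(31*1) = 1/31, and |x - 34/11| = |94*11 - 34*31|/(31*11) = 20/341.
Cross-multiplying, 1*341 = 341 < 620 = 20*31, so 1/31 is smaller: the convergent 3/1 is closer to x than 34/11.

3/1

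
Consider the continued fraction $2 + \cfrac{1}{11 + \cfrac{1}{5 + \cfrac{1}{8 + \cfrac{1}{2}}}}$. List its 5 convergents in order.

2/1, 23/11, 117/56, 959/459, 2035/974

Using the convergent recurrence p_i = a_i*p_{i-1} + p_{i-2}, q_i = a_i*q_{i-1} + q_{i-2} with p_{-2}=0, p_{-1}=1, q_{-2}=1, q_{-1}=0:
  i=0: a_0=2, p_0 = 2*1 + 0 = 2, q_0 = 2*0 + 1 = 1.
  i=1: a_1=11, p_1 = 11*2 + 1 = 23, q_1 = 11*1 + 0 = 11.
  i=2: a_2=5, p_2 = 5*23 + 2 = 117, q_2 = 5*11 + 1 = 56.
  i=3: a_3=8, p_3 = 8*117 + 23 = 959, q_3 = 8*56 + 11 = 459.
  i=4: a_4=2, p_4 = 2*959 + 117 = 2035, q_4 = 2*459 + 56 = 974.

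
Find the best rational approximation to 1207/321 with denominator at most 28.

94/25

Expand x = 1207/321 as a continued fraction with the Euclidean algorithm:
  1207 = 3*321 + 244, so a_0 = 3.
  321 = 1*244 + 77, so a_1 = 1.
  244 = 3*77 + 13, so a_2 = 3.
  77 = 5*13 + 12, so a_3 = 5.
  13 = 1*12 + 1, so a_4 = 1.
  12 = 12*1 + 0, so a_5 = 12.
so x = [3; 1, 3, 5, 1, 12].
Convergents (p_i = a_i*p_{i-1} + p_{i-2}, q_i = a_i*q_{i-1} + q_{i-2} with p_{-2}=0, p_{-1}=1, q_{-2}=1, q_{-1}=0), until the denominator exceeds 28:
  i=0: a_0=3, p_0 = 3*1 + 0 = 3, q_0 = 3*0 + 1 = 1.
  i=1: a_1=1, p_1 = 1*3 + 1 = 4, q_1 = 1*1 + 0 = 1.
  i=2: a_2=3, p_2 = 3*4 + 3 = 15, q_2 = 3*1 + 1 = 4.
  i=3: a_3=5, p_3 = 5*15 + 4 = 79, q_3 = 5*4 + 1 = 21.
  i=4: a_4=1, p_4 = 1*79 + 15 = 94, q_4 = 1*21 + 4 = 25.
  i=5: a_5=12, p_5 = 12*94 + 79 = 1207, q_5 = 12*25 + 21 = 321.
q_5 = 321 > 28, so the last convergent with denominator <= 28 is p_4/q_4 = 94/25.
The closest fraction with denominator <= 28 is either p_4/q_4 or the intermediate fraction (k*p_4 + p_3)/(k*q_4 + q_3) with the largest k >= 1 whose denominator stays <= 28; these approach x as k grows, and every other convergent or intermediate fraction in range is farther away.
Largest k: floor((28 - q_3)/q_4) = floor((28 - 21)/25) = 0.
Since k = 0, no intermediate fraction beyond p_4/q_4 has denominator <= 28, so the convergent 94/25 is the closest (its error is |1207*25 - 94*321|/(321*25) = 1/8025).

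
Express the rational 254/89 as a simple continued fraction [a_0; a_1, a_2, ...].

Run the Euclidean algorithm on 254 and 89; the successive quotients are the partial quotients a_0, a_1, ... (each step inverts the fractional part left over by the previous one):
  254 = 2*89 + 76, so a_0 = 2.
  89 = 1*76 + 13, so a_1 = 1.
  76 = 5*13 + 11, so a_2 = 5.
  13 = 1*11 + 2, so a_3 = 1.
  11 = 5*2 + 1, so a_4 = 5.
  2 = 2*1 + 0, so a_5 = 2.
The remainder reaches 0 after 6 divisions, so the expansion has 6 partial quotients, read off in order.

[2; 1, 5, 1, 5, 2]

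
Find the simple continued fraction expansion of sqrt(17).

Write x_i = (sqrt(17) + m_i)/d_i with (m_0, d_0) = (0, 1). a_0 = floor(sqrt(17)) = 4, since 4^2 = 16 <= 17 < 25 = 5^2.
Iterate m_{i+1} = d_i*a_i - m_i, d_{i+1} = (17 - m_{i+1}^2)/d_i, a_{i+1} = floor((a_0 + m_{i+1})/d_{i+1}):
  m_1 = 1*4 - 0 = 4, d_1 = (17 - 4^2)/1 = 1/1 = 1, a_1 = floor((4 + 4)/1) = 8.
  m_2 = 1*8 - 4 = 4, d_2 = (17 - 4^2)/1 = 1/1 = 1: (m_2, d_2) = (m_1, d_1) = (4, 1), so from here the quotient a_1 repeats; the period length is 1.
Hence the expansion of sqrt(17) is a_0 = 4 followed by the repeating block 8 (period 1).

[4; (8)]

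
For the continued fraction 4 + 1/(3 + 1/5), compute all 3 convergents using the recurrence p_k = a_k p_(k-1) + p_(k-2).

Using the convergent recurrence p_i = a_i*p_{i-1} + p_{i-2}, q_i = a_i*q_{i-1} + q_{i-2} with p_{-2}=0, p_{-1}=1, q_{-2}=1, q_{-1}=0:
  i=0: a_0=4, p_0 = 4*1 + 0 = 4, q_0 = 4*0 + 1 = 1.
  i=1: a_1=3, p_1 = 3*4 + 1 = 13, q_1 = 3*1 + 0 = 3.
  i=2: a_2=5, p_2 = 5*13 + 4 = 69, q_2 = 5*3 + 1 = 16.

4/1, 13/3, 69/16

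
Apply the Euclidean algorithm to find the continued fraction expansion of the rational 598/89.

[6; 1, 2, 1, 1, 3, 1, 2]

Run the Euclidean algorithm on 598 and 89; the successive quotients are the partial quotients a_0, a_1, ... (each step inverts the fractional part left over by the previous one):
  598 = 6*89 + 64, so a_0 = 6.
  89 = 1*64 + 25, so a_1 = 1.
  64 = 2*25 + 14, so a_2 = 2.
  25 = 1*14 + 11, so a_3 = 1.
  14 = 1*11 + 3, so a_4 = 1.
  11 = 3*3 + 2, so a_5 = 3.
  3 = 1*2 + 1, so a_6 = 1.
  2 = 2*1 + 0, so a_7 = 2.
The remainder reaches 0 after 8 divisions, so the expansion has 8 partial quotients, read off in order.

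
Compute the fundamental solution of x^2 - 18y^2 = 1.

First expand sqrt(18) as a continued fraction. With x_i = (sqrt(18) + m_i)/d_i and (m_0, d_0) = (0, 1): a_0 = floor(sqrt(18)) = 4, since 4^2 = 16 <= 18 < 25 = 5^2.
Iterate m_{i+1} = d_i*a_i - m_i, d_{i+1} = (18 - m_{i+1}^2)/d_i, a_{i+1} = floor((a_0 + m_{i+1})/d_{i+1}):
  m_1 = 1*4 - 0 = 4, d_1 = (18 - 4^2)/1 = 2/1 = 2, a_1 = floor((4 + 4)/2) = 4.
  m_2 = 2*4 - 4 = 4, d_2 = (18 - 4^2)/2 = 2/2 = 1, a_2 = floor((4 + 4)/1) = 8.
  m_3 = 1*8 - 4 = 4, d_3 = (18 - 4^2)/1 = 2/1 = 2: (m_3, d_3) = (m_1, d_1) = (4, 2), so from here the quotients repeat a_1, a_2; the period length is 2.
So sqrt(18) = [4; (4, 8)] with period length k = 2.
k is even, so the fundamental solution of x^2 - 18y^2 = 1 is (p_{k-1}, q_{k-1}) = (p_1, q_1); compute convergents through index 1.
Convergents (p_i = a_i*p_{i-1} + p_{i-2}, q_i = a_i*q_{i-1} + q_{i-2} with p_{-2}=0, p_{-1}=1, q_{-2}=1, q_{-1}=0):
  i=0: a_0=4, p_0 = 4*1 + 0 = 4, q_0 = 4*0 + 1 = 1.
  i=1: a_1=4, p_1 = 4*4 + 1 = 17, q_1 = 4*1 + 0 = 4.
Check: 17^2 - 18*4^2 = 289 - 288 = 1, so (x, y) = (17, 4) solves the equation, and by the theorem it is the least positive solution.

(x, y) = (17, 4)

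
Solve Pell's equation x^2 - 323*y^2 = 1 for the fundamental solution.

First expand sqrt(323) as a continued fraction. With x_i = (sqrt(323) + m_i)/d_i and (m_0, d_0) = (0, 1): a_0 = floor(sqrt(323)) = 17, since 17^2 = 289 <= 323 < 324 = 18^2.
Iterate m_{i+1} = d_i*a_i - m_i, d_{i+1} = (323 - m_{i+1}^2)/d_i, a_{i+1} = floor((a_0 + m_{i+1})/d_{i+1}):
  m_1 = 1*17 - 0 = 17, d_1 = (323 - 17^2)/1 = 34/1 = 34, a_1 = floor((17 + 17)/34) = 1.
  m_2 = 34*1 - 17 = 17, d_2 = (323 - 17^2)/34 = 34/34 = 1, a_2 = floor((17 + 17)/1) = 34.
  m_3 = 1*34 - 17 = 17, d_3 = (323 - 17^2)/1 = 34/1 = 34: (m_3, d_3) = (m_1, d_1) = (17, 34), so from here the quotients repeat a_1, a_2; the period length is 2.
So sqrt(323) = [17; (1, 34)] with period length k = 2.
k is even, so the fundamental solution of x^2 - 323y^2 = 1 is (p_{k-1}, q_{k-1}) = (p_1, q_1); compute convergents through index 1.
Convergents (p_i = a_i*p_{i-1} + p_{i-2}, q_i = a_i*q_{i-1} + q_{i-2} with p_{-2}=0, p_{-1}=1, q_{-2}=1, q_{-1}=0):
  i=0: a_0=17, p_0 = 17*1 + 0 = 17, q_0 = 17*0 + 1 = 1.
  i=1: a_1=1, p_1 = 1*17 + 1 = 18, q_1 = 1*1 + 0 = 1.
Check: 18^2 - 323*1^2 = 324 - 323 = 1, so (x, y) = (18, 1) solves the equation, and by the theorem it is the least positive solution.

(x, y) = (18, 1)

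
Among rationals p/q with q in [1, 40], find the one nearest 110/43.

87/34

Expand x = 110/43 as a continued fraction with the Euclidean algorithm:
  110 = 2*43 + 24, so a_0 = 2.
  43 = 1*24 + 19, so a_1 = 1.
  24 = 1*19 + 5, so a_2 = 1.
  19 = 3*5 + 4, so a_3 = 3.
  5 = 1*4 + 1, so a_4 = 1.
  4 = 4*1 + 0, so a_5 = 4.
so x = [2; 1, 1, 3, 1, 4].
Convergents (p_i = a_i*p_{i-1} + p_{i-2}, q_i = a_i*q_{i-1} + q_{i-2} with p_{-2}=0, p_{-1}=1, q_{-2}=1, q_{-1}=0), until the denominator exceeds 40:
  i=0: a_0=2, p_0 = 2*1 + 0 = 2, q_0 = 2*0 + 1 = 1.
  i=1: a_1=1, p_1 = 1*2 + 1 = 3, q_1 = 1*1 + 0 = 1.
  i=2: a_2=1, p_2 = 1*3 + 2 = 5, q_2 = 1*1 + 1 = 2.
  i=3: a_3=3, p_3 = 3*5 + 3 = 18, q_3 = 3*2 + 1 = 7.
  i=4: a_4=1, p_4 = 1*18 + 5 = 23, q_4 = 1*7 + 2 = 9.
  i=5: a_5=4, p_5 = 4*23 + 18 = 110, q_5 = 4*9 + 7 = 43.
q_5 = 43 > 40, so the last convergent with denominator <= 40 is p_4/q_4 = 23/9.
The closest fraction with denominator <= 40 is either p_4/q_4 or the intermediate fraction (k*p_4 + p_3)/(k*q_4 + q_3) with the largest k >= 1 whose denominator stays <= 40; these approach x as k grows, and every other convergent or intermediate fraction in range is farther away.
Largest k: floor((40 - q_3)/q_4) = floor((40 - 7)/9) = 3.
That gives (3*23 + 18)/(3*9 + 7) = 87/34.
Compare the errors: |x - 23/9| = |110*9 - 23*43|/(43*9) = 1/387, and |x - 87/34| = |110*34 - 87*43|/(43*34) = 1/1462.
Cross-multiplying, 1*387 = 387 < 1462 = 1*1462, so 1/1462 is smaller: the intermediate fraction 87/34 is closer to x than 23/9.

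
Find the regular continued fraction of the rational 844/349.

Run the Euclidean algorithm on 844 and 349; the successive quotients are the partial quotients a_0, a_1, ... (each step inverts the fractional part left over by the previous one):
  844 = 2*349 + 146, so a_0 = 2.
  349 = 2*146 + 57, so a_1 = 2.
  146 = 2*57 + 32, so a_2 = 2.
  57 = 1*32 + 25, so a_3 = 1.
  32 = 1*25 + 7, so a_4 = 1.
  25 = 3*7 + 4, so a_5 = 3.
  7 = 1*4 + 3, so a_6 = 1.
  4 = 1*3 + 1, so a_7 = 1.
  3 = 3*1 + 0, so a_8 = 3.
The remainder reaches 0 after 9 divisions, so the expansion has 9 partial quotients, read off in order.

[2; 2, 2, 1, 1, 3, 1, 1, 3]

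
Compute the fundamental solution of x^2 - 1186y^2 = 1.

First expand sqrt(1186) as a continued fraction. With x_i = (sqrt(1186) + m_i)/d_i and (m_0, d_0) = (0, 1): a_0 = floor(sqrt(1186)) = 34, since 34^2 = 1156 <= 1186 < 1225 = 35^2.
Iterate m_{i+1} = d_i*a_i - m_i, d_{i+1} = (1186 - m_{i+1}^2)/d_i, a_{i+1} = floor((a_0 + m_{i+1})/d_{i+1}):
  m_1 = 1*34 - 0 = 34, d_1 = (1186 - 34^2)/1 = 30/1 = 30, a_1 = floor((34 + 34)/30) = 2.
  m_2 = 30*2 - 34 = 26, d_2 = (1186 - 26^2)/30 = 510/30 = 17, a_2 = floor((34 + 26)/17) = 3.
  m_3 = 17*3 - 26 = 25, d_3 = (1186 - 25^2)/17 = 561/17 = 33, a_3 = floor((34 + 25)/33) = 1.
  m_4 = 33*1 - 25 = 8, d_4 = (1186 - 8^2)/33 = 1122/33 = 34, a_4 = floor((34 + 8)/34) = 1.
  m_5 = 34*1 - 8 = 26, d_5 = (1186 - 26^2)/34 = 510/34 = 15, a_5 = floor((34 + 26)/15) = 4.
  m_6 = 15*4 - 26 = 34, d_6 = (1186 - 34^2)/15 = 30/15 = 2, a_6 = floor((34 + 34)/2) = 34.
  m_7 = 2*34 - 34 = 34, d_7 = (1186 - 34^2)/2 = 30/2 = 15, a_7 = floor((34 + 34)/15) = 4.
  m_8 = 15*4 - 34 = 26, d_8 = (1186 - 26^2)/15 = 510/15 = 34, a_8 = floor((34 + 26)/34) = 1.
  m_9 = 34*1 - 26 = 8, d_9 = (1186 - 8^2)/34 = 1122/34 = 33, a_9 = floor((34 + 8)/33) = 1.
  m_10 = 33*1 - 8 = 25, d_10 = (1186 - 25^2)/33 = 561/33 = 17, a_10 = floor((34 + 25)/17) = 3.
  m_11 = 17*3 - 25 = 26, d_11 = (1186 - 26^2)/17 = 510/17 = 30, a_11 = floor((34 + 26)/30) = 2.
  m_12 = 30*2 - 26 = 34, d_12 = (1186 - 34^2)/30 = 30/30 = 1, a_12 = floor((34 + 34)/1) = 68.
  m_13 = 1*68 - 34 = 34, d_13 = (1186 - 34^2)/1 = 30/1 = 30: (m_13, d_13) = (m_1, d_1) = (34, 30), so from here the quotients repeat a_1, ..., a_12; the period length is 12.
So sqrt(1186) = [34; (2, 3, 1, 1, 4, 34, 4, 1, 1, 3, 2, 68)] with period length k = 12.
k is even, so the fundamental solution of x^2 - 1186y^2 = 1 is (p_{k-1}, q_{k-1}) = (p_11, q_11); compute convergents through index 11.
Convergents (p_i = a_i*p_{i-1} + p_{i-2}, q_i = a_i*q_{i-1} + q_{i-2} with p_{-2}=0, p_{-1}=1, q_{-2}=1, q_{-1}=0):
  i=0: a_0=34, p_0 = 34*1 + 0 = 34, q_0 = 34*0 + 1 = 1.
  i=1: a_1=2, p_1 = 2*34 + 1 = 69, q_1 = 2*1 + 0 = 2.
  i=2: a_2=3, p_2 = 3*69 + 34 = 241, q_2 = 3*2 + 1 = 7.
  i=3: a_3=1, p_3 = 1*241 + 69 = 310, q_3 = 1*7 + 2 = 9.
  i=4: a_4=1, p_4 = 1*310 + 241 = 551, q_4 = 1*9 + 7 = 16.
  i=5: a_5=4, p_5 = 4*551 + 310 = 2514, q_5 = 4*16 + 9 = 73.
  i=6: a_6=34, p_6 = 34*2514 + 551 = 86027, q_6 = 34*73 + 16 = 2498.
  i=7: a_7=4, p_7 = 4*86027 + 2514 = 346622, q_7 = 4*2498 + 73 = 10065.
  i=8: a_8=1, p_8 = 1*346622 + 86027 = 432649, q_8 = 1*10065 + 2498 = 12563.
  i=9: a_9=1, p_9 = 1*432649 + 346622 = 779271, q_9 = 1*12563 + 10065 = 22628.
  i=10: a_10=3, p_10 = 3*779271 + 432649 = 2770462, q_10 = 3*22628 + 12563 = 80447.
  i=11: a_11=2, p_11 = 2*2770462 + 779271 = 6320195, q_11 = 2*80447 + 22628 = 183522.
Check: 6320195^2 - 1186*183522^2 = 39944864838025 - 39944864838024 = 1, so (x, y) = (6320195, 183522) solves the equation, and by the theorem it is the least positive solution.

(x, y) = (6320195, 183522)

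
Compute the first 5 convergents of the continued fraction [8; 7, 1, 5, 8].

Using the convergent recurrence p_i = a_i*p_{i-1} + p_{i-2}, q_i = a_i*q_{i-1} + q_{i-2} with p_{-2}=0, p_{-1}=1, q_{-2}=1, q_{-1}=0:
  i=0: a_0=8, p_0 = 8*1 + 0 = 8, q_0 = 8*0 + 1 = 1.
  i=1: a_1=7, p_1 = 7*8 + 1 = 57, q_1 = 7*1 + 0 = 7.
  i=2: a_2=1, p_2 = 1*57 + 8 = 65, q_2 = 1*7 + 1 = 8.
  i=3: a_3=5, p_3 = 5*65 + 57 = 382, q_3 = 5*8 + 7 = 47.
  i=4: a_4=8, p_4 = 8*382 + 65 = 3121, q_4 = 8*47 + 8 = 384.

8/1, 57/7, 65/8, 382/47, 3121/384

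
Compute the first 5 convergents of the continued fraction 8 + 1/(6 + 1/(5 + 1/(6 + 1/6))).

8/1, 49/6, 253/31, 1567/192, 9655/1183

Using the convergent recurrence p_i = a_i*p_{i-1} + p_{i-2}, q_i = a_i*q_{i-1} + q_{i-2} with p_{-2}=0, p_{-1}=1, q_{-2}=1, q_{-1}=0:
  i=0: a_0=8, p_0 = 8*1 + 0 = 8, q_0 = 8*0 + 1 = 1.
  i=1: a_1=6, p_1 = 6*8 + 1 = 49, q_1 = 6*1 + 0 = 6.
  i=2: a_2=5, p_2 = 5*49 + 8 = 253, q_2 = 5*6 + 1 = 31.
  i=3: a_3=6, p_3 = 6*253 + 49 = 1567, q_3 = 6*31 + 6 = 192.
  i=4: a_4=6, p_4 = 6*1567 + 253 = 9655, q_4 = 6*192 + 31 = 1183.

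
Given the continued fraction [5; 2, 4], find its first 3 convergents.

Using the convergent recurrence p_i = a_i*p_{i-1} + p_{i-2}, q_i = a_i*q_{i-1} + q_{i-2} with p_{-2}=0, p_{-1}=1, q_{-2}=1, q_{-1}=0:
  i=0: a_0=5, p_0 = 5*1 + 0 = 5, q_0 = 5*0 + 1 = 1.
  i=1: a_1=2, p_1 = 2*5 + 1 = 11, q_1 = 2*1 + 0 = 2.
  i=2: a_2=4, p_2 = 4*11 + 5 = 49, q_2 = 4*2 + 1 = 9.

5/1, 11/2, 49/9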